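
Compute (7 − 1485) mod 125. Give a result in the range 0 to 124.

22

1485 mod 125 = 110 (since 11·125 = 1375).
(7 − 110) mod 125 = 22.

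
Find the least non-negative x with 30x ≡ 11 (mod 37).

9

30⁻¹ ≡ 21 (mod 37) because 30·21 = 630 = 17·37 + 1.
Multiplying both sides by 21: x ≡ 21·11 = 231 ≡ 9 (mod 37).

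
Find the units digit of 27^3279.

Last digits of 7^n: 7, 9, 3, 1 (period 4).
3279 leaves remainder 3 on division by 4, so 27^3279 ends in 3.

3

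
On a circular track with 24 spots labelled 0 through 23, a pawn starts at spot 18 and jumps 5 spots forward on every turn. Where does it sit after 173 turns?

173·5 = 865.
Dividing 865 by 24 gives quotient 36 and remainder 1.
(18 + 1) mod 24 = 19.

19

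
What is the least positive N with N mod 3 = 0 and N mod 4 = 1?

9

x ≡ 0 (mod 3) gives x ∈ {0, 3, 6, 9}.
The first of these with x mod 4 = 1 is 9.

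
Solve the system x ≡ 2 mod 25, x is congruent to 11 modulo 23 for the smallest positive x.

402

Since 23·12 ≡ 1 (mod 25), take x = 11 + 23·((2−11)·12 mod 25) = 11 + 23·17 = 402.
Check: 402 mod 25 = 2, 402 mod 23 = 11.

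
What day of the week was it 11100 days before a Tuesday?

Thursday

11100 − 1585·7 = 5, so 11100 ≡ 5 (mod 7).
Tuesday − 5 days → Thursday.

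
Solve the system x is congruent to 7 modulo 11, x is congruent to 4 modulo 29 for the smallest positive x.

62

x ≡ 7 (mod 11) gives x ∈ {7, 18, 29, 40, 51, 62}.
The first of these with x mod 29 = 4 is 62.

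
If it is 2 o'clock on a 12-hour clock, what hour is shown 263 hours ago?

3

263 = 21·12 + 11, so 263 mod 12 = 11.
2 − 11 → 3 on a 12-hour dial.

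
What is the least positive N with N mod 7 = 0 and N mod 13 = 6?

Since 13·6 ≡ 1 (mod 7), take x = 6 + 13·((0−6)·6 mod 7) = 6 + 13·6 = 84.
Check: 84 mod 7 = 0, 84 mod 13 = 6.

84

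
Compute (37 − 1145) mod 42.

1145 − 27·42 = 11, so 1145 ≡ 11 (mod 42).
(37 − 11) mod 42 = 26.

26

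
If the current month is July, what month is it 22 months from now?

22 − 1·12 = 10, so 22 ≡ 10 (mod 12).
July + 10 months → May.

May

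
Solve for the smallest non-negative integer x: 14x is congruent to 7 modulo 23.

14⁻¹ ≡ 5 (mod 23) because 14·5 = 70 = 3·23 + 1.
So x ≡ 5·7 = 35 ≡ 12 (mod 23).

12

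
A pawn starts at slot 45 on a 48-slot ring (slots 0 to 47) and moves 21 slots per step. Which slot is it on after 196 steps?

33

196·21 = 4116.
4116 = 85·48 + 36, so 4116 mod 48 = 36.
(45 + 36) mod 48 = 33.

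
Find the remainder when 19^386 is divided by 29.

By repeated squaring mod 29: 19^1≡19, 19^2≡13, 19^4≡24, 19^8≡25, 19^16≡16, 19^32≡24, 19^64≡25, 19^128≡16, 19^256≡24.
386 = 2 + 128 + 256, so 19^386 ≡ 13·16·24 ≡ 4 (mod 29).

4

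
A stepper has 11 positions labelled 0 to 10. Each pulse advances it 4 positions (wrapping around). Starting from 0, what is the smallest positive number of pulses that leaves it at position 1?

4·3 = 12 = 1·11 + 1, so 4⁻¹ ≡ 3 (mod 11).

3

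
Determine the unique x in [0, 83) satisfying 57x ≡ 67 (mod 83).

The inverse of 57 mod 83 is 67 (since 57·67 = 3819 ≡ 1).
So x ≡ 67·67 = 4489 ≡ 7 (mod 83).

7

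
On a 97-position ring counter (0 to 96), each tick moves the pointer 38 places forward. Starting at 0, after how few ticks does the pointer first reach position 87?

61

38⁻¹ ≡ 23 (mod 97) because 38·23 = 874 = 9·97 + 1.
Multiplying both sides by 23: x ≡ 23·87 = 2001 ≡ 61 (mod 97).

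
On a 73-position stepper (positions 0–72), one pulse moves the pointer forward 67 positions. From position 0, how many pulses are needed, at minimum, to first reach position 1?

67·12 = 804 = 11·73 + 1, so 67⁻¹ ≡ 12 (mod 73).

12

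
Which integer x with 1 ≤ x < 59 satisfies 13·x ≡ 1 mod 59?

50

59 = 4·13 + 7
13 = 1·7 + 6
7 = 1·6 + 1
6 = 6·1 + 0
Back-substituting gives 13·50 ≡ 1 (mod 59).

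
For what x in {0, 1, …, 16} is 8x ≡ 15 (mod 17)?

8⁻¹ ≡ 15 (mod 17) because 8·15 = 120 = 7·17 + 1.
Multiplying both sides by 15: x ≡ 15·15 = 225 ≡ 4 (mod 17).
Check: 8·4 = 32 = 1·17 + 15.

4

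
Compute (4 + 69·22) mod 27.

10

69·22 = 1518.
Dividing 1518 by 27 gives quotient 56 and remainder 6.
(4 + 6) mod 27 = 10.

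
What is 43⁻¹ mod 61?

61 = 1·43 + 18
43 = 2·18 + 7
18 = 2·7 + 4
7 = 1·4 + 3
4 = 1·3 + 1
3 = 3·1 + 0
Back-substituting gives 43·44 ≡ 1 (mod 61).

44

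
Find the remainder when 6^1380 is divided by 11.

1

By repeated squaring mod 11: 6^1≡6, 6^2≡3, 6^4≡9, 6^8≡4, 6^16≡5, 6^32≡3, 6^64≡9, 6^128≡4, 6^256≡5, 6^512≡3, 6^1024≡9.
Since 1380 = 4 + 32 + 64 + 256 + 1024 in binary, 6^1380 ≡ 9·3·9·5·9 ≡ 1 (mod 11).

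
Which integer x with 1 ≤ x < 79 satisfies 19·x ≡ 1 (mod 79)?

25

19·25 = 475 = 6·79 + 1, so 19⁻¹ ≡ 25 (mod 79).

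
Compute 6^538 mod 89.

By repeated squaring mod 89: 6^1≡6, 6^2≡36, 6^4≡50, 6^8≡8, 6^16≡64, 6^32≡2, 6^64≡4, 6^128≡16, 6^256≡78, 6^512≡32.
538 = 2 + 8 + 16 + 512, so 6^538 ≡ 36·8·64·32 ≡ 21 (mod 89).

21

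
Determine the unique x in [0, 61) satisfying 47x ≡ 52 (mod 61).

5

The inverse of 47 mod 61 is 13 (since 47·13 = 611 ≡ 1).
Multiplying both sides by 13: x ≡ 13·52 = 676 ≡ 5 (mod 61).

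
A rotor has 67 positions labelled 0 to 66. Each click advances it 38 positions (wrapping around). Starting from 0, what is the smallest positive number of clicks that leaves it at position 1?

30

38·30 = 1140 = 17·67 + 1, so 38⁻¹ ≡ 30 (mod 67).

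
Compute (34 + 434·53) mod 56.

434·53 = 23002.
23002 − 410·56 = 42, so 23002 ≡ 42 (mod 56).
(34 + 42) mod 56 = 20.

20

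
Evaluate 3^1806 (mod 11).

Successive squares of 3 mod 11: 3^1≡3, 3^2≡9, 3^4≡4, 3^8≡5, 3^16≡3, 3^32≡9, 3^64≡4, 3^128≡5, 3^256≡3, 3^512≡9, 3^1024≡4.
Since 1806 = 2 + 4 + 8 + 256 + 512 + 1024 in binary, 3^1806 ≡ 9·4·5·3·9·4 ≡ 3 (mod 11).

3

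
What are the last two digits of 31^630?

01

By repeated squaring mod 100: 31^1≡31, 31^2≡61, 31^4≡21, 31^8≡41, 31^16≡81, 31^32≡61, 31^64≡21, 31^128≡41, 31^256≡81, 31^512≡61.
Since 630 = 2 + 4 + 16 + 32 + 64 + 512 in binary, 31^630 ≡ 61·21·81·61·21·61 ≡ 1 (mod 100).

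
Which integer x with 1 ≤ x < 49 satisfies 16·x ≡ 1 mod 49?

46

16·46 = 736 = 15·49 + 1, so 16⁻¹ ≡ 46 (mod 49).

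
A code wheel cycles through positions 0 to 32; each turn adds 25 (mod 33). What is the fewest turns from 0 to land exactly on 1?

25·4 = 100 = 3·33 + 1, so 25⁻¹ ≡ 4 (mod 33).

4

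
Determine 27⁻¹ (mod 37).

11

37 = 1·27 + 10
27 = 2·10 + 7
10 = 1·7 + 3
7 = 2·3 + 1
3 = 3·1 + 0
Back-substituting gives 27·11 ≡ 1 (mod 37).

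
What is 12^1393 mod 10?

Last digits of 2^n: 2, 4, 8, 6 (period 4).
1393 mod 4 = 1, so the last digit matches 2^1 = 2.

2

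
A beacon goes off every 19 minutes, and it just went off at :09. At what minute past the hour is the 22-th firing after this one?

7

22·19 = 418.
418 = 6·60 + 58, so 418 mod 60 = 58.
(9 + 58) mod 60 = 7.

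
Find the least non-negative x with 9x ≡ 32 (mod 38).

12

The inverse of 9 mod 38 is 17 (since 9·17 = 153 ≡ 1).
So x ≡ 17·32 = 544 ≡ 12 (mod 38).
Check: 9·12 = 108 = 2·38 + 32.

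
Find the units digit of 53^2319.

Powers of 3 mod 10 repeat with period 4: 3, 9, 7, 1.
2319 mod 4 = 3, so the last digit matches 3^3 = 7.

7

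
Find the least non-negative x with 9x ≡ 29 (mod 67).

9⁻¹ ≡ 15 (mod 67) because 9·15 = 135 = 2·67 + 1.
So x ≡ 15·29 = 435 ≡ 33 (mod 67).

33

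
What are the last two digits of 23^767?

Successive squares of 23 mod 100: 23^1≡23, 23^2≡29, 23^4≡41, 23^8≡81, 23^16≡61, 23^32≡21, 23^64≡41, 23^128≡81, 23^256≡61, 23^512≡21.
767 = 1 + 2 + 4 + 8 + 16 + 32 + 64 + 128 + 512, so 23^767 ≡ 23·29·41·81·61·21·41·81·21 ≡ 47 (mod 100).

47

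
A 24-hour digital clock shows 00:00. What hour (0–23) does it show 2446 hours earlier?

2

Dividing 2446 by 24 gives quotient 101 and remainder 22.
(0 − 22) mod 24 = 2.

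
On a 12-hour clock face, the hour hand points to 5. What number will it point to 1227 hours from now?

8

Dividing 1227 by 12 gives quotient 102 and remainder 3.
5 + 3 → 8 on a 12-hour dial.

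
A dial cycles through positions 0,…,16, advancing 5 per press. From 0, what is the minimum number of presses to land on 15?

3

5⁻¹ ≡ 7 (mod 17) because 5·7 = 35 = 2·17 + 1.
Multiplying both sides by 7: x ≡ 7·15 = 105 ≡ 3 (mod 17).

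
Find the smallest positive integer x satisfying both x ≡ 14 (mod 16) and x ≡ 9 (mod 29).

270

Since 29·5 ≡ 1 (mod 16), take x = 9 + 29·((14−9)·5 mod 16) = 9 + 29·9 = 270.
Check: 270 mod 16 = 14, 270 mod 29 = 9.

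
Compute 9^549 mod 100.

By repeated squaring mod 100: 9^1≡9, 9^2≡81, 9^4≡61, 9^8≡21, 9^16≡41, 9^32≡81, 9^64≡61, 9^128≡21, 9^256≡41, 9^512≡81.
Since 549 = 1 + 4 + 32 + 512 in binary, 9^549 ≡ 9·61·81·81 ≡ 89 (mod 100).

89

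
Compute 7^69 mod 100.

7

Successive squares of 7 mod 100: 7^1≡7, 7^2≡49, 7^4≡1, 7^8≡1, 7^16≡1, 7^32≡1, 7^64≡1.
69 = 1 + 4 + 64, so 7^69 ≡ 7·1·1 ≡ 7 (mod 100).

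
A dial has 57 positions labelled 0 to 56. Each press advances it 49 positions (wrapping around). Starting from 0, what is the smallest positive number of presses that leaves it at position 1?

7

57 = 1·49 + 8
49 = 6·8 + 1
8 = 8·1 + 0
Back-substituting gives 49·7 ≡ 1 (mod 57).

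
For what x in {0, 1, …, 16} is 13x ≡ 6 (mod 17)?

The inverse of 13 mod 17 is 4 (since 13·4 = 52 ≡ 1).
Multiplying both sides by 4: x ≡ 4·6 = 24 ≡ 7 (mod 17).
Check: 13·7 = 91 = 5·17 + 6.

7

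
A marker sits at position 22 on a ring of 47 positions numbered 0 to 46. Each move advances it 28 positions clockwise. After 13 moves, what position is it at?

10

13·28 = 364.
Dividing 364 by 47 gives quotient 7 and remainder 35.
(22 + 35) mod 47 = 10.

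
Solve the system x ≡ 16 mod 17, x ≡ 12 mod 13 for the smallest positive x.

220

x ≡ 12 (mod 13) gives x ∈ {12, 25, 38, 51, 64, 77, 90, 103, …}.
The first of these with x mod 17 = 16 is 220.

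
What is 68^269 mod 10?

Last digits of 8^n: 8, 4, 2, 6 (period 4).
269 mod 4 = 1, so the last digit matches 8^1 = 8.

8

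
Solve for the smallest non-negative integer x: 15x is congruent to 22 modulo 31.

The inverse of 15 mod 31 is 29 (since 15·29 = 435 ≡ 1).
Multiplying both sides by 29: x ≡ 29·22 = 638 ≡ 18 (mod 31).

18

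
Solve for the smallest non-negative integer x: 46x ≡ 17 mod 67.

46⁻¹ ≡ 51 (mod 67) because 46·51 = 2346 = 35·67 + 1.
So x ≡ 51·17 = 867 ≡ 63 (mod 67).

63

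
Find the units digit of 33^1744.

1

Last digits of 3^n: 3, 9, 7, 1 (period 4).
1744 mod 4 = 0, so the last digit matches 3^4 = 1.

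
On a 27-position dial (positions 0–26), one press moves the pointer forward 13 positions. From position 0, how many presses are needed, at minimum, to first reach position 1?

25

13·25 = 325 = 12·27 + 1, so 13⁻¹ ≡ 25 (mod 27).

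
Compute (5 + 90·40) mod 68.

90·40 = 3600.
3600 = 52·68 + 64, so 3600 mod 68 = 64.
(5 + 64) mod 68 = 1.

1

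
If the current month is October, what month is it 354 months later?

354 − 29·12 = 6, so 354 ≡ 6 (mod 12).
October + 6 months → April.

April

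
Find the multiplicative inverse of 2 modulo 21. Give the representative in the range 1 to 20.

2·11 = 22 = 1·21 + 1, so 2⁻¹ ≡ 11 (mod 21).

11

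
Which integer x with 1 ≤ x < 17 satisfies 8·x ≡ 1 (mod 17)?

8·15 = 120 = 7·17 + 1, so 8⁻¹ ≡ 15 (mod 17).

15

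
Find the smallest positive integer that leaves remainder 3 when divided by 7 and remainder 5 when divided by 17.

x ≡ 3 (mod 7) gives x ∈ {3, 10, 17, 24, 31, 38, 45, 52, …}.
The first of these with x mod 17 = 5 is 73.

73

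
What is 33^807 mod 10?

7

Powers of 3 mod 10 repeat with period 4: 3, 9, 7, 1.
807 mod 4 = 3, so the last digit matches 3^3 = 7.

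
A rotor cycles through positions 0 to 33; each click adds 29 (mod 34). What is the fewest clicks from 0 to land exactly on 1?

27

34 = 1·29 + 5
29 = 5·5 + 4
5 = 1·4 + 1
4 = 4·1 + 0
Back-substituting gives 29·27 ≡ 1 (mod 34).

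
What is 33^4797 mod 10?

Last digits of 3^n: 3, 9, 7, 1 (period 4).
4797 mod 4 = 1, so the last digit matches 3^1 = 3.

3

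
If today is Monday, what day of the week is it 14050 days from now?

Tuesday

Dividing 14050 by 7 gives quotient 2007 and remainder 1.
Monday + 1 day → Tuesday.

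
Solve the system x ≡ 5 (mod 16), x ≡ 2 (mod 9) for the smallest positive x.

101

Since 9·9 ≡ 1 (mod 16), take x = 2 + 9·((5−2)·9 mod 16) = 2 + 9·11 = 101.
Check: 101 mod 16 = 5, 101 mod 9 = 2.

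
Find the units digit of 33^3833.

3

The units digit of 33^n cycles with period 4: 3, 9, 7, 1, …
3833 leaves remainder 1 on division by 4, so 33^3833 ends in 3.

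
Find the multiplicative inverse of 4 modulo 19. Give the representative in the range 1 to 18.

5

19 = 4·4 + 3
4 = 1·3 + 1
3 = 3·1 + 0
Back-substituting gives 4·5 ≡ 1 (mod 19).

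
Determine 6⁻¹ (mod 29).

29 = 4·6 + 5
6 = 1·5 + 1
5 = 5·1 + 0
Back-substituting gives 6·5 ≡ 1 (mod 29).

5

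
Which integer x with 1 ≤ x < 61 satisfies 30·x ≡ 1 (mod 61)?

61 = 2·30 + 1
30 = 30·1 + 0
Back-substituting gives 30·59 ≡ 1 (mod 61).

59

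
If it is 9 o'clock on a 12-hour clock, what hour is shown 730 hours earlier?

730 = 60·12 + 10, so 730 mod 12 = 10.
9 − 10 → 11 on a 12-hour dial.

11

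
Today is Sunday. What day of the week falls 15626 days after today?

15626 − 2232·7 = 2, so 15626 ≡ 2 (mod 7).
Sunday + 2 days → Tuesday.

Tuesday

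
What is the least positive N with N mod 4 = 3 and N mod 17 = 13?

47

Since 17·1 ≡ 1 (mod 4), take x = 13 + 17·((3−13)·1 mod 4) = 13 + 17·2 = 47.
Check: 47 mod 4 = 3, 47 mod 17 = 13.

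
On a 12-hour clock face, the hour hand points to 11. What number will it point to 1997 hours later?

1997 − 166·12 = 5, so 1997 ≡ 5 (mod 12).
11 + 5 → 4 on a 12-hour dial.

4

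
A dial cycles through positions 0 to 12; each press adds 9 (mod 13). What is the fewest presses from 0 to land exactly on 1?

13 = 1·9 + 4
9 = 2·4 + 1
4 = 4·1 + 0
Back-substituting gives 9·3 ≡ 1 (mod 13).

3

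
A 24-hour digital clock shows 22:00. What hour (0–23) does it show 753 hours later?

7

753 mod 24 = 9 (since 31·24 = 744).
(22 + 9) mod 24 = 7.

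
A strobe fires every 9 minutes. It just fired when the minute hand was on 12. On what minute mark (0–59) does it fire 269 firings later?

33

269·9 = 2421.
2421 mod 60 = 21 (since 40·60 = 2400).
(12 + 21) mod 60 = 33.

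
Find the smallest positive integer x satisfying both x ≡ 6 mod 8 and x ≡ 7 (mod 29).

94

Since 29·5 ≡ 1 (mod 8), take x = 7 + 29·((6−7)·5 mod 8) = 7 + 29·3 = 94.
Check: 94 mod 8 = 6, 94 mod 29 = 7.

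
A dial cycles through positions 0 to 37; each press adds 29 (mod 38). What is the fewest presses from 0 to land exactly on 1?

29·21 = 609 = 16·38 + 1, so 29⁻¹ ≡ 21 (mod 38).

21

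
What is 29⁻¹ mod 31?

15

31 = 1·29 + 2
29 = 14·2 + 1
2 = 2·1 + 0
Back-substituting gives 29·15 ≡ 1 (mod 31).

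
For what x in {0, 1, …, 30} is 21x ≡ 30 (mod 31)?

28

The inverse of 21 mod 31 is 3 (since 21·3 = 63 ≡ 1).
Multiplying both sides by 3: x ≡ 3·30 = 90 ≡ 28 (mod 31).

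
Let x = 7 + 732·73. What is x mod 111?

52

732·73 = 53436.
Dividing 53436 by 111 gives quotient 481 and remainder 45.
(7 + 45) mod 111 = 52.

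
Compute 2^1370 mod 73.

4

Successive squares of 2 mod 73: 2^1≡2, 2^2≡4, 2^4≡16, 2^8≡37, 2^16≡55, 2^32≡32, 2^64≡2, 2^128≡4, 2^256≡16, 2^512≡37, 2^1024≡55.
Since 1370 = 2 + 8 + 16 + 64 + 256 + 1024 in binary, 2^1370 ≡ 4·37·55·2·16·55 ≡ 4 (mod 73).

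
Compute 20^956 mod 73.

69

Square-and-reduce mod 73: 20^1≡20, 20^2≡35, 20^4≡57, 20^8≡37, 20^16≡55, 20^32≡32, 20^64≡2, 20^128≡4, 20^256≡16, 20^512≡37.
956 = 4 + 8 + 16 + 32 + 128 + 256 + 512, so 20^956 ≡ 57·37·55·32·4·16·37 ≡ 69 (mod 73).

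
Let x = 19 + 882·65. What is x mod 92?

882·65 = 57330.
57330 mod 92 = 14 (since 623·92 = 57316).
(19 + 14) mod 92 = 33.

33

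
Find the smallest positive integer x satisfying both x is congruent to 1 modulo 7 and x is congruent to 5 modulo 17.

22

Since 17·5 ≡ 1 (mod 7), take x = 5 + 17·((1−5)·5 mod 7) = 5 + 17·1 = 22.
Check: 22 mod 7 = 1, 22 mod 17 = 5.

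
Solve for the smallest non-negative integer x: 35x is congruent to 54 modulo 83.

30

The inverse of 35 mod 83 is 19 (since 35·19 = 665 ≡ 1).
Multiplying both sides by 19: x ≡ 19·54 = 1026 ≡ 30 (mod 83).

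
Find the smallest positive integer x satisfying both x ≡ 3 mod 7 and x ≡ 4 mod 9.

x ≡ 3 (mod 7) gives x ∈ {3, 10, 17, 24, 31}.
The first of these with x mod 9 = 4 is 31.

31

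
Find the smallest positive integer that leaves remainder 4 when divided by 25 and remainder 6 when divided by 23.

29

x ≡ 6 (mod 23) gives x ∈ {6, 29}.
The first of these with x mod 25 = 4 is 29.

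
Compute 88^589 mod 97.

9

By repeated squaring mod 97: 88^1≡88, 88^2≡81, 88^4≡62, 88^8≡61, 88^16≡35, 88^32≡61, 88^64≡35, 88^128≡61, 88^256≡35, 88^512≡61.
Since 589 = 1 + 4 + 8 + 64 + 512 in binary, 88^589 ≡ 88·62·61·35·61 ≡ 9 (mod 97).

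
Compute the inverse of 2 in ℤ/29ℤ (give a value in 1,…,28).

2·15 = 30 = 1·29 + 1, so 2⁻¹ ≡ 15 (mod 29).

15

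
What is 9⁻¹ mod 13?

3

13 = 1·9 + 4
9 = 2·4 + 1
4 = 4·1 + 0
Back-substituting gives 9·3 ≡ 1 (mod 13).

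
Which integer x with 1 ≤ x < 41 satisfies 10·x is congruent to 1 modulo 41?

10·37 = 370 = 9·41 + 1, so 10⁻¹ ≡ 37 (mod 41).

37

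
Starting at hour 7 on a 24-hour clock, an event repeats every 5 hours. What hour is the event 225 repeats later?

4

225·5 = 1125.
Dividing 1125 by 24 gives quotient 46 and remainder 21.
(7 + 21) mod 24 = 4.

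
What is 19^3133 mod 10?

9

Powers of 9 mod 10 repeat with period 2: 9, 1.
3133 leaves remainder 1 on division by 2, so 19^3133 ends in 9.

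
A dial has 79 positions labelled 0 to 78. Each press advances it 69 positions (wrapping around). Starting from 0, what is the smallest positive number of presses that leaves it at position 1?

71

69·71 = 4899 = 62·79 + 1, so 69⁻¹ ≡ 71 (mod 79).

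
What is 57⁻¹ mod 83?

83 = 1·57 + 26
57 = 2·26 + 5
26 = 5·5 + 1
5 = 5·1 + 0
Back-substituting gives 57·67 ≡ 1 (mod 83).

67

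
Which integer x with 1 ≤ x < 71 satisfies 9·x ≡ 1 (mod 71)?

71 = 7·9 + 8
9 = 1·8 + 1
8 = 8·1 + 0
Back-substituting gives 9·8 ≡ 1 (mod 71).

8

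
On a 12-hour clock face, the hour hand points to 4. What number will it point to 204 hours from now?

204 = 17·12 + 0, so 204 mod 12 = 0.
4 + 0 → 4 on a 12-hour dial.

4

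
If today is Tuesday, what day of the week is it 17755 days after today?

Friday

17755 = 2536·7 + 3, so 17755 mod 7 = 3.
Tuesday + 3 days → Friday.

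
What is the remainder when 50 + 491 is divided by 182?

Dividing 491 by 182 gives quotient 2 and remainder 127.
(50 + 127) mod 182 = 177.

177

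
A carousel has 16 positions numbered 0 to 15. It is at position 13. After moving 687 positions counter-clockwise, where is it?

687 = 42·16 + 15, so 687 mod 16 = 15.
(13 − 15) mod 16 = 14.

14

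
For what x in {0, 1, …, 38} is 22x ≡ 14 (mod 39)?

22⁻¹ ≡ 16 (mod 39) because 22·16 = 352 = 9·39 + 1.
So x ≡ 16·14 = 224 ≡ 29 (mod 39).

29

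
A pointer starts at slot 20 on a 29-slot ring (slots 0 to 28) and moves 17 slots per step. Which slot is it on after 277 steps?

2

277·17 = 4709.
4709 = 162·29 + 11, so 4709 mod 29 = 11.
(20 + 11) mod 29 = 2.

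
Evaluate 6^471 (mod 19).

7

Successive squares of 6 mod 19: 6^1≡6, 6^2≡17, 6^4≡4, 6^8≡16, 6^16≡9, 6^32≡5, 6^64≡6, 6^128≡17, 6^256≡4.
Since 471 = 1 + 2 + 4 + 16 + 64 + 128 + 256 in binary, 6^471 ≡ 6·17·4·9·6·17·4 ≡ 7 (mod 19).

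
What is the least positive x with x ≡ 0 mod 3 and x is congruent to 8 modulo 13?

Since 13·1 ≡ 1 (mod 3), take x = 8 + 13·((0−8)·1 mod 3) = 8 + 13·1 = 21.
Check: 21 mod 3 = 0, 21 mod 13 = 8.

21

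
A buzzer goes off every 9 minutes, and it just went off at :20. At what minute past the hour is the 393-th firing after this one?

393·9 = 3537.
3537 mod 60 = 57 (since 58·60 = 3480).
(20 + 57) mod 60 = 17.

17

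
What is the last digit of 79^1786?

Powers of 9 mod 10 repeat with period 2: 9, 1.
1786 leaves remainder 0 on division by 2, so 79^1786 ends in 1.

1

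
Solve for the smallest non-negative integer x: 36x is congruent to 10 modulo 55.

36⁻¹ ≡ 26 (mod 55) because 36·26 = 936 = 17·55 + 1.
Multiplying both sides by 26: x ≡ 26·10 = 260 ≡ 40 (mod 55).

40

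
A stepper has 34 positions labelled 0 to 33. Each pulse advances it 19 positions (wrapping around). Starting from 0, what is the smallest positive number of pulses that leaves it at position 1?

9

19·9 = 171 = 5·34 + 1, so 19⁻¹ ≡ 9 (mod 34).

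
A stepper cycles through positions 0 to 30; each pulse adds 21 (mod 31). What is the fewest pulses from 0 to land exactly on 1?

3

21·3 = 63 = 2·31 + 1, so 21⁻¹ ≡ 3 (mod 31).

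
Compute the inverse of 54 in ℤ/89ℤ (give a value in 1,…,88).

54·61 = 3294 = 37·89 + 1, so 54⁻¹ ≡ 61 (mod 89).

61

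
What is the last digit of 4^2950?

6

Last digits of 4^n: 4, 6 (period 2).
2950 leaves remainder 0 on division by 2, so 4^2950 ends in 6.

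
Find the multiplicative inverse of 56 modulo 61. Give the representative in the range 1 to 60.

56·12 = 672 = 11·61 + 1, so 56⁻¹ ≡ 12 (mod 61).

12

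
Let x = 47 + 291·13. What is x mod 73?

291·13 = 3783.
3783 mod 73 = 60 (since 51·73 = 3723).
(47 + 60) mod 73 = 34.

34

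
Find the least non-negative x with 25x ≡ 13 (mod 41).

12

25⁻¹ ≡ 23 (mod 41) because 25·23 = 575 = 14·41 + 1.
Multiplying both sides by 23: x ≡ 23·13 = 299 ≡ 12 (mod 41).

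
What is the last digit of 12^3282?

Last digits of 2^n: 2, 4, 8, 6 (period 4).
3282 leaves remainder 2 on division by 4, so 12^3282 ends in 4.

4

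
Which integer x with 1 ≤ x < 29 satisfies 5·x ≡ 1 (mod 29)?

29 = 5·5 + 4
5 = 1·4 + 1
4 = 4·1 + 0
Back-substituting gives 5·6 ≡ 1 (mod 29).

6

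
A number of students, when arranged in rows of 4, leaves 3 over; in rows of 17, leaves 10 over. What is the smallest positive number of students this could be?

x ≡ 3 (mod 4) gives x ∈ {3, 7, 11, 15, 19, 23, 27}.
The first of these with x mod 17 = 10 is 27.

27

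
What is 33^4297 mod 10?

3

Powers of 3 mod 10 repeat with period 4: 3, 9, 7, 1.
4297 mod 4 = 1, so the last digit matches 3^1 = 3.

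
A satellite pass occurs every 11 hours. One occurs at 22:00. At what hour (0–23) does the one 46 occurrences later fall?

46·11 = 506.
Dividing 506 by 24 gives quotient 21 and remainder 2.
(22 + 2) mod 24 = 0.

0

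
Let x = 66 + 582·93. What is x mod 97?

66

582·93 = 54126.
Dividing 54126 by 97 gives quotient 558 and remainder 0.
(66 + 0) mod 97 = 66.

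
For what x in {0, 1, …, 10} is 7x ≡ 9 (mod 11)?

The inverse of 7 mod 11 is 8 (since 7·8 = 56 ≡ 1).
Multiplying both sides by 8: x ≡ 8·9 = 72 ≡ 6 (mod 11).
Check: 7·6 = 42 = 3·11 + 9.

6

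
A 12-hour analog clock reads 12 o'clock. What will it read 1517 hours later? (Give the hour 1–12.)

5

1517 − 126·12 = 5, so 1517 ≡ 5 (mod 12).
12 + 5 → 5 on a 12-hour dial.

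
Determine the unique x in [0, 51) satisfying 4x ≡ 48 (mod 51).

4⁻¹ ≡ 13 (mod 51) because 4·13 = 52 = 1·51 + 1.
Multiplying both sides by 13: x ≡ 13·48 = 624 ≡ 12 (mod 51).
Check: 4·12 = 48 = 0·51 + 48.

12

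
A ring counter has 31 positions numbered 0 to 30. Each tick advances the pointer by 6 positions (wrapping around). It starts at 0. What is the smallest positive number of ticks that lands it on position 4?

The inverse of 6 mod 31 is 26 (since 6·26 = 156 ≡ 1).
Multiplying both sides by 26: x ≡ 26·4 = 104 ≡ 11 (mod 31).
Check: 6·11 = 66 = 2·31 + 4.

11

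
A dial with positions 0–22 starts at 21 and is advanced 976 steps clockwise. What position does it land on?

8

976 mod 23 = 10 (since 42·23 = 966).
(21 + 10) mod 23 = 8.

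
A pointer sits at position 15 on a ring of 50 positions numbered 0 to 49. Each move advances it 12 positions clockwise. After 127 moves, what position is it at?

127·12 = 1524.
1524 mod 50 = 24 (since 30·50 = 1500).
(15 + 24) mod 50 = 39.

39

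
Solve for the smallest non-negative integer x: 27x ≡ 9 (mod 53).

18

27⁻¹ ≡ 2 (mod 53) because 27·2 = 54 = 1·53 + 1.
Multiplying both sides by 2: x ≡ 2·9 = 18 ≡ 18 (mod 53).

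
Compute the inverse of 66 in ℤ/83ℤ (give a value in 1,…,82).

39

66·39 = 2574 = 31·83 + 1, so 66⁻¹ ≡ 39 (mod 83).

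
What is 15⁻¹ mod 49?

49 = 3·15 + 4
15 = 3·4 + 3
4 = 1·3 + 1
3 = 3·1 + 0
Back-substituting gives 15·36 ≡ 1 (mod 49).

36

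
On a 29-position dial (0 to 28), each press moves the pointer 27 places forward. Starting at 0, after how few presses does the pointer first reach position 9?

27⁻¹ ≡ 14 (mod 29) because 27·14 = 378 = 13·29 + 1.
So x ≡ 14·9 = 126 ≡ 10 (mod 29).

10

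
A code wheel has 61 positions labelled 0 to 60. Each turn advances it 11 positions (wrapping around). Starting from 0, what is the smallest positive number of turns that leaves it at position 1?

50

11·50 = 550 = 9·61 + 1, so 11⁻¹ ≡ 50 (mod 61).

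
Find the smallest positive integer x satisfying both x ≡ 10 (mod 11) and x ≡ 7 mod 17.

Since 17·2 ≡ 1 (mod 11), take x = 7 + 17·((10−7)·2 mod 11) = 7 + 17·6 = 109.
Check: 109 mod 11 = 10, 109 mod 17 = 7.

109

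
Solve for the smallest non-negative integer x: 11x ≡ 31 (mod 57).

11⁻¹ ≡ 26 (mod 57) because 11·26 = 286 = 5·57 + 1.
Multiplying both sides by 26: x ≡ 26·31 = 806 ≡ 8 (mod 57).

8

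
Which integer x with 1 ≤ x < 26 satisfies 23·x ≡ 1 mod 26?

23·17 = 391 = 15·26 + 1, so 23⁻¹ ≡ 17 (mod 26).

17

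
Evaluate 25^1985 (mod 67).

Square-and-reduce mod 67: 25^1≡25, 25^2≡22, 25^4≡15, 25^8≡24, 25^16≡40, 25^32≡59, 25^64≡64, 25^128≡9, 25^256≡14, 25^512≡62, 25^1024≡25.
Since 1985 = 1 + 64 + 128 + 256 + 512 + 1024 in binary, 25^1985 ≡ 25·64·9·14·62·25 ≡ 40 (mod 67).

40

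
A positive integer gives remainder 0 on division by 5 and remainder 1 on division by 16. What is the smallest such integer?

x ≡ 0 (mod 5) gives x ∈ {0, 5, 10, 15, 20, 25, 30, 35, …}.
The first of these with x mod 16 = 1 is 65.

65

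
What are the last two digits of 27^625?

Successive squares of 27 mod 100: 27^1≡27, 27^2≡29, 27^4≡41, 27^8≡81, 27^16≡61, 27^32≡21, 27^64≡41, 27^128≡81, 27^256≡61, 27^512≡21.
Since 625 = 1 + 16 + 32 + 64 + 512 in binary, 27^625 ≡ 27·61·21·41·21 ≡ 7 (mod 100).

07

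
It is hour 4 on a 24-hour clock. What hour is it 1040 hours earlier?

1040 − 43·24 = 8, so 1040 ≡ 8 (mod 24).
(4 − 8) mod 24 = 20.

20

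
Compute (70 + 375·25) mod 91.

72

375·25 = 9375.
9375 mod 91 = 2 (since 103·91 = 9373).
(70 + 2) mod 91 = 72.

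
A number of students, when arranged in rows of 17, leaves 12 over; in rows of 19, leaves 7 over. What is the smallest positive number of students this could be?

x ≡ 12 (mod 17) gives x ∈ {12, 29, 46, 63, 80, 97, 114, 131, …}.
The first of these with x mod 19 = 7 is 216.

216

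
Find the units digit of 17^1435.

3

Powers of 7 mod 10 repeat with period 4: 7, 9, 3, 1.
1435 mod 4 = 3, so the last digit matches 7^3 = 3.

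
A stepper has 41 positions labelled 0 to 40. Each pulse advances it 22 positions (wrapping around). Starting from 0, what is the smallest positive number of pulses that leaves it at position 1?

28

22·28 = 616 = 15·41 + 1, so 22⁻¹ ≡ 28 (mod 41).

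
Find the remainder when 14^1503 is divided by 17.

11

Square-and-reduce mod 17: 14^1≡14, 14^2≡9, 14^4≡13, 14^8≡16, 14^16≡1, 14^32≡1, 14^64≡1, 14^128≡1, 14^256≡1, 14^512≡1, 14^1024≡1.
Since 1503 = 1 + 2 + 4 + 8 + 16 + 64 + 128 + 256 + 1024 in binary, 14^1503 ≡ 14·9·13·16·1·1·1·1·1 ≡ 11 (mod 17).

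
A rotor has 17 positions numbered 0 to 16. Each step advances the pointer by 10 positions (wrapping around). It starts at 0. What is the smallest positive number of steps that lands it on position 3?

2

The inverse of 10 mod 17 is 12 (since 10·12 = 120 ≡ 1).
So x ≡ 12·3 = 36 ≡ 2 (mod 17).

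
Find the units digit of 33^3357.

Powers of 3 mod 10 repeat with period 4: 3, 9, 7, 1.
3357 leaves remainder 1 on division by 4, so 33^3357 ends in 3.

3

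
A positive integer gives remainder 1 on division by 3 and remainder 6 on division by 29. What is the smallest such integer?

Since 29·2 ≡ 1 (mod 3), take x = 6 + 29·((1−6)·2 mod 3) = 6 + 29·2 = 64.
Check: 64 mod 3 = 1, 64 mod 29 = 6.

64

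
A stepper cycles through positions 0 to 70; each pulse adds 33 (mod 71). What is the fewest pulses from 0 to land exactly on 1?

33·28 = 924 = 13·71 + 1, so 33⁻¹ ≡ 28 (mod 71).

28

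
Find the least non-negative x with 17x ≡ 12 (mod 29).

17⁻¹ ≡ 12 (mod 29) because 17·12 = 204 = 7·29 + 1.
So x ≡ 12·12 = 144 ≡ 28 (mod 29).
Check: 17·28 = 476 = 16·29 + 12.

28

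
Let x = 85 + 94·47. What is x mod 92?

87

94·47 = 4418.
Dividing 4418 by 92 gives quotient 48 and remainder 2.
(85 + 2) mod 92 = 87.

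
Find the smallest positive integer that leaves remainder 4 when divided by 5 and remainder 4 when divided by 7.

Since 7·3 ≡ 1 (mod 5), take x = 4 + 7·((4−4)·3 mod 5) = 4 + 7·0 = 4.
Check: 4 mod 5 = 4, 4 mod 7 = 4.

4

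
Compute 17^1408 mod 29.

Successive squares of 17 mod 29: 17^1≡17, 17^2≡28, 17^4≡1, 17^8≡1, 17^16≡1, 17^32≡1, 17^64≡1, 17^128≡1, 17^256≡1, 17^512≡1, 17^1024≡1.
1408 = 128 + 256 + 1024, so 17^1408 ≡ 1·1·1 ≡ 1 (mod 29).

1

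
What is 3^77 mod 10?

Powers of 3 mod 10 repeat with period 4: 3, 9, 7, 1.
77 mod 4 = 1, so the last digit matches 3^1 = 3.

3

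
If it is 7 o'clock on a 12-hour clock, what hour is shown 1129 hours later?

1129 − 94·12 = 1, so 1129 ≡ 1 (mod 12).
7 + 1 → 8 on a 12-hour dial.

8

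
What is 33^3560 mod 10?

The units digit of 33^n cycles with period 4: 3, 9, 7, 1, …
3560 leaves remainder 0 on division by 4, so 33^3560 ends in 1.

1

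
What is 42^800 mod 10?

6

The units digit of 42^n cycles with period 4: 2, 4, 8, 6, …
800 leaves remainder 0 on division by 4, so 42^800 ends in 6.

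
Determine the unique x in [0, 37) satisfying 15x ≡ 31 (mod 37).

7

15⁻¹ ≡ 5 (mod 37) because 15·5 = 75 = 2·37 + 1.
Multiplying both sides by 5: x ≡ 5·31 = 155 ≡ 7 (mod 37).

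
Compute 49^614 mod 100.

1

By repeated squaring mod 100: 49^1≡49, 49^2≡1, 49^4≡1, 49^8≡1, 49^16≡1, 49^32≡1, 49^64≡1, 49^128≡1, 49^256≡1, 49^512≡1.
Since 614 = 2 + 4 + 32 + 64 + 512 in binary, 49^614 ≡ 1·1·1·1·1 ≡ 1 (mod 100).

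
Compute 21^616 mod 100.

Successive squares of 21 mod 100: 21^1≡21, 21^2≡41, 21^4≡81, 21^8≡61, 21^16≡21, 21^32≡41, 21^64≡81, 21^128≡61, 21^256≡21, 21^512≡41.
Since 616 = 8 + 32 + 64 + 512 in binary, 21^616 ≡ 61·41·81·41 ≡ 21 (mod 100).

21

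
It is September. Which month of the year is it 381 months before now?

December

381 = 31·12 + 9, so 381 mod 12 = 9.
September − 9 months → December.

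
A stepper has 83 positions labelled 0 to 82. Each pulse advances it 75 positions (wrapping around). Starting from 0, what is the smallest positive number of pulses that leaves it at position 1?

31

83 = 1·75 + 8
75 = 9·8 + 3
8 = 2·3 + 2
3 = 1·2 + 1
2 = 2·1 + 0
Back-substituting gives 75·31 ≡ 1 (mod 83).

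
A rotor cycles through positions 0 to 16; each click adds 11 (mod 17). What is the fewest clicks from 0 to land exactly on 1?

14

17 = 1·11 + 6
11 = 1·6 + 5
6 = 1·5 + 1
5 = 5·1 + 0
Back-substituting gives 11·14 ≡ 1 (mod 17).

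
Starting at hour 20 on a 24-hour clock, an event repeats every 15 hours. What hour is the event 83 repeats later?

17

83·15 = 1245.
1245 − 51·24 = 21, so 1245 ≡ 21 (mod 24).
(20 + 21) mod 24 = 17.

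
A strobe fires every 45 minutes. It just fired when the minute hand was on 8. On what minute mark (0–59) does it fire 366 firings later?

366·45 = 16470.
16470 mod 60 = 30 (since 274·60 = 16440).
(8 + 30) mod 60 = 38.

38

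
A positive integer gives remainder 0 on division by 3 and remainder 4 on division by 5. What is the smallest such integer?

9

Since 5·2 ≡ 1 (mod 3), take x = 4 + 5·((0−4)·2 mod 3) = 4 + 5·1 = 9.
Check: 9 mod 3 = 0, 9 mod 5 = 4.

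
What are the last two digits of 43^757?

43

Successive squares of 43 mod 100: 43^1≡43, 43^2≡49, 43^4≡1, 43^8≡1, 43^16≡1, 43^32≡1, 43^64≡1, 43^128≡1, 43^256≡1, 43^512≡1.
Since 757 = 1 + 4 + 16 + 32 + 64 + 128 + 512 in binary, 43^757 ≡ 43·1·1·1·1·1·1 ≡ 43 (mod 100).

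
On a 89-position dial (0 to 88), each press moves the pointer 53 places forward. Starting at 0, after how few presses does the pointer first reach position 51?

6

53⁻¹ ≡ 42 (mod 89) because 53·42 = 2226 = 25·89 + 1.
So x ≡ 42·51 = 2142 ≡ 6 (mod 89).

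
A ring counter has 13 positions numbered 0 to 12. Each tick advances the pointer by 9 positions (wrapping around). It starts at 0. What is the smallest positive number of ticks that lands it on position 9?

9⁻¹ ≡ 3 (mod 13) because 9·3 = 27 = 2·13 + 1.
So x ≡ 3·9 = 27 ≡ 1 (mod 13).
Check: 9·1 = 9 = 0·13 + 9.

1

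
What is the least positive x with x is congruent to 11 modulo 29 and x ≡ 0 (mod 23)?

Since 23·24 ≡ 1 (mod 29), take x = 0 + 23·((11−0)·24 mod 29) = 0 + 23·3 = 69.
Check: 69 mod 29 = 11, 69 mod 23 = 0.

69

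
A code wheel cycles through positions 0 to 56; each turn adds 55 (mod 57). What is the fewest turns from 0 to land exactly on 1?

57 = 1·55 + 2
55 = 27·2 + 1
2 = 2·1 + 0
Back-substituting gives 55·28 ≡ 1 (mod 57).

28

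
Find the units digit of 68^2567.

2

Powers of 8 mod 10 repeat with period 4: 8, 4, 2, 6.
2567 mod 4 = 3, so the last digit matches 8^3 = 2.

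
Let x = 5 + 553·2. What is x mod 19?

9

553·2 = 1106.
Dividing 1106 by 19 gives quotient 58 and remainder 4.
(5 + 4) mod 19 = 9.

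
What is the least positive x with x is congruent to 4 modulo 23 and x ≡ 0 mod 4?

x ≡ 0 (mod 4) gives x ∈ {0, 4}.
The first of these with x mod 23 = 4 is 4.

4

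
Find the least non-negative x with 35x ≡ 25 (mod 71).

21

The inverse of 35 mod 71 is 69 (since 35·69 = 2415 ≡ 1).
So x ≡ 69·25 = 1725 ≡ 21 (mod 71).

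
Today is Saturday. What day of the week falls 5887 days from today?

Saturday

Dividing 5887 by 7 gives quotient 841 and remainder 0.
Saturday + 0 days → Saturday.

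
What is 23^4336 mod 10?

The units digit of 23^n cycles with period 4: 3, 9, 7, 1, …
4336 mod 4 = 0, so the last digit matches 3^4 = 1.

1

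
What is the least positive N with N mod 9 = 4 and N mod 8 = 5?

13

Since 8·8 ≡ 1 (mod 9), take x = 5 + 8·((4−5)·8 mod 9) = 5 + 8·1 = 13.
Check: 13 mod 9 = 4, 13 mod 8 = 5.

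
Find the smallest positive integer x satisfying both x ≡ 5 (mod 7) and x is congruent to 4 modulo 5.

19

Since 5·3 ≡ 1 (mod 7), take x = 4 + 5·((5−4)·3 mod 7) = 4 + 5·3 = 19.
Check: 19 mod 7 = 5, 19 mod 5 = 4.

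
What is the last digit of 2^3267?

8

The units digit of 2^n cycles with period 4: 2, 4, 8, 6, …
3267 leaves remainder 3 on division by 4, so 2^3267 ends in 8.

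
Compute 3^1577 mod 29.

By repeated squaring mod 29: 3^1≡3, 3^2≡9, 3^4≡23, 3^8≡7, 3^16≡20, 3^32≡23, 3^64≡7, 3^128≡20, 3^256≡23, 3^512≡7, 3^1024≡20.
1577 = 1 + 8 + 32 + 512 + 1024, so 3^1577 ≡ 3·7·23·7·20 ≡ 21 (mod 29).

21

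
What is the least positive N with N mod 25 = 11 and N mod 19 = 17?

36

x ≡ 17 (mod 19) gives x ∈ {17, 36}.
The first of these with x mod 25 = 11 is 36.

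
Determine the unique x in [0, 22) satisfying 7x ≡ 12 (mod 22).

8

The inverse of 7 mod 22 is 19 (since 7·19 = 133 ≡ 1).
Multiplying both sides by 19: x ≡ 19·12 = 228 ≡ 8 (mod 22).
Check: 7·8 = 56 = 2·22 + 12.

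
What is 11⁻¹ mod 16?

3

11·3 = 33 = 2·16 + 1, so 11⁻¹ ≡ 3 (mod 16).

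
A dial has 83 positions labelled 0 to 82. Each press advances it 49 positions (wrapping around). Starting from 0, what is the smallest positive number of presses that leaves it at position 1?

49·61 = 2989 = 36·83 + 1, so 49⁻¹ ≡ 61 (mod 83).

61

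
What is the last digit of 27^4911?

The units digit of 27^n cycles with period 4: 7, 9, 3, 1, …
4911 leaves remainder 3 on division by 4, so 27^4911 ends in 3.

3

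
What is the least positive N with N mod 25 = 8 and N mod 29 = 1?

x ≡ 8 (mod 25) gives x ∈ {8, 33, 58, 83, 108, 133, 158, 183, …}.
The first of these with x mod 29 = 1 is 233.

233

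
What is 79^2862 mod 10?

1

Last digits of 9^n: 9, 1 (period 2).
2862 leaves remainder 0 on division by 2, so 79^2862 ends in 1.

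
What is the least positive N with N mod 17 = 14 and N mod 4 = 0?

48

x ≡ 0 (mod 4) gives x ∈ {0, 4, 8, 12, 16, 20, 24, 28, …}.
The first of these with x mod 17 = 14 is 48.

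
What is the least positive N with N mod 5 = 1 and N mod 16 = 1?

1

Since 16·1 ≡ 1 (mod 5), take x = 1 + 16·((1−1)·1 mod 5) = 1 + 16·0 = 1.
Check: 1 mod 5 = 1, 1 mod 16 = 1.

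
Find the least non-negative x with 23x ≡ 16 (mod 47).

15

23⁻¹ ≡ 45 (mod 47) because 23·45 = 1035 = 22·47 + 1.
So x ≡ 45·16 = 720 ≡ 15 (mod 47).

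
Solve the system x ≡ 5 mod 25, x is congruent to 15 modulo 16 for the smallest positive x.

255

x ≡ 15 (mod 16) gives x ∈ {15, 31, 47, 63, 79, 95, 111, 127, …}.
The first of these with x mod 25 = 5 is 255.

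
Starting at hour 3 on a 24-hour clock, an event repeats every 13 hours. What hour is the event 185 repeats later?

8

185·13 = 2405.
2405 mod 24 = 5 (since 100·24 = 2400).
(3 + 5) mod 24 = 8.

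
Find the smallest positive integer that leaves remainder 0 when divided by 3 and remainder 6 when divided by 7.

x ≡ 0 (mod 3) gives x ∈ {0, 3, 6}.
The first of these with x mod 7 = 6 is 6.

6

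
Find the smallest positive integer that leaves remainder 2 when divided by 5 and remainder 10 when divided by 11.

32

x ≡ 2 (mod 5) gives x ∈ {2, 7, 12, 17, 22, 27, 32}.
The first of these with x mod 11 = 10 is 32.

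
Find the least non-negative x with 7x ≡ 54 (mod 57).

7⁻¹ ≡ 49 (mod 57) because 7·49 = 343 = 6·57 + 1.
So x ≡ 49·54 = 2646 ≡ 24 (mod 57).
Check: 7·24 = 168 = 2·57 + 54.

24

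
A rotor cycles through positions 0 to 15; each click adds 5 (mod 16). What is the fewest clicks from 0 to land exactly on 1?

13

16 = 3·5 + 1
5 = 5·1 + 0
Back-substituting gives 5·13 ≡ 1 (mod 16).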